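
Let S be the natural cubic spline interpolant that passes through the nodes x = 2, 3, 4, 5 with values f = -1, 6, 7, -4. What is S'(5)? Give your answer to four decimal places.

Put σ_i = S'' at the i-th knot. Here h = (1, 1, 1) and Δ = (7, 1, -11), so the interior equations h_(i-1)·σ_(i-1) + 2(h_(i-1)+h_i)·σ_i + h_i·σ_(i+1) = 6(Δ_i − Δ_(i-1)) read
  1·σ_0 + 4·σ_1 + 1·σ_2 = 6(Δ_1 - Δ_0) = -36
  1·σ_1 + 4·σ_2 + 1·σ_3 = 6(Δ_2 - Δ_1) = -72
Natural end conditions: σ_0 = σ_3 = 0.
Solving: σ_0 = 0, σ_1 = -24/5, σ_2 = -84/5, σ_3 = 0.
On [4, 5], S'(x) = b_2 + 2c_2·(x - 4) + 3d_2·(x - 4)² with b_2 = Δ_2 - h_2(2σ_2 + σ_3)/6 = -27/5, c_2 = σ_2/2 = -42/5, d_2 = (σ_3 - σ_2)/(6h_2) = 14/5. So S'(5) = -69/5.

-13.8000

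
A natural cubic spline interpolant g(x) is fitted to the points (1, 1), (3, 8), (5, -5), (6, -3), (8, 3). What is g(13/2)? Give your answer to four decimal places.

Put m_i = g'' at the i-th knot. Here h = (2, 2, 1, 2) and Δ = (7/2, -13/2, 2, 3), so the interior equations h_(i-1)·m_(i-1) + 2(h_(i-1)+h_i)·m_i + h_i·m_(i+1) = 6(Δ_i − Δ_(i-1)) read
  2·m_0 + 8·m_1 + 2·m_2 = 6(Δ_1 - Δ_0) = -60
  2·m_1 + 6·m_2 + 1·m_3 = 6(Δ_2 - Δ_1) = 51
  1·m_2 + 6·m_3 + 2·m_4 = 6(Δ_3 - Δ_2) = 6
Natural end conditions: m_0 = m_4 = 0.
Hence m_0 = 0, m_1 = -675/64, m_2 = 195/16, m_3 = -33/32, m_4 = 0.
On [6, 8], g(x) = -3 + 59/16·(x - 6) - 33/64·(x - 6)² + 11/128·(x - 6)³.
With (x - 6) = 1/2: g(13/2) = -1305/1024.

-1.2744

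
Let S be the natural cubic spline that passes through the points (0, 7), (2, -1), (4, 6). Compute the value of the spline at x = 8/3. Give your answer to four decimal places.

Put m_i = S'' at the i-th knot. Here h = (2, 2) and Δ = (-4, 7/2), so the interior equations h_(i-1)·m_(i-1) + 2(h_(i-1)+h_i)·m_i + h_i·m_(i+1) = 6(Δ_i − Δ_(i-1)) read
  2·m_0 + 8·m_1 + 2·m_2 = 6(Δ_1 - Δ_0) = 45
Natural end conditions: m_0 = m_2 = 0.
Hence m_0 = 0, m_1 = 45/8, m_2 = 0.
On [2, 4], S(x) = -1 - 1/4·(x - 2) + 45/16·(x - 2)² - 15/32·(x - 2)³.
With (x - 2) = 2/3: S(8/3) = -1/18.

-0.0556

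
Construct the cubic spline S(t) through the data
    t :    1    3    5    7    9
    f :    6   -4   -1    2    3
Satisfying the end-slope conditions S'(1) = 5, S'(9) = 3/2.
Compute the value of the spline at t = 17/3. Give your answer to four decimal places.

Let M_i = S''(x_i). Step sizes h_i = 2, 2, 2, 2; slopes of the chords Δ_i = (y_(i+1) - y_i)/h_i = -5, 3/2, 3/2, 1/2.
  2·M_0 + 8·M_1 + 2·M_2 = 6(Δ_1 - Δ_0) = 39
  2·M_1 + 8·M_2 + 2·M_3 = 6(Δ_2 - Δ_1) = 0
  2·M_2 + 8·M_3 + 2·M_4 = 6(Δ_3 - Δ_2) = -6
Clamped end conditions give two more equations: 2h_0·M_0 + h_0·M_1 = 6(Δ_0 - S'(1)) = -60 and h_3·M_3 + 2h_3·M_4 = 6(S'(9) - Δ_3) = 6.
Forward elimination and back-substitution give M_0 = -142/7, M_1 = 74/7, M_2 = -5/2, M_3 = -4/7, M_4 = 25/14.
On [5, 7], S(t) = -1 + 47/14·(t - 5) - 5/4·(t - 5)² + 9/56·(t - 5)³.
With (t - 5) = 2/3: S(17/3) = 46/63.

0.7302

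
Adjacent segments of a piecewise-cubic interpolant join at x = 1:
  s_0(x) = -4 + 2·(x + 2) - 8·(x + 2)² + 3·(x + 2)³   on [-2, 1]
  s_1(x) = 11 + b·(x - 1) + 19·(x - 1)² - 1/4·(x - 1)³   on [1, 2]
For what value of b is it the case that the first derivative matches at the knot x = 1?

35

s_0'(x) = 2 - 16·(x + 2) + 9·(x + 2)², so s_0'(1) = 35. On the right, s_1'(1) = b, so b = 35.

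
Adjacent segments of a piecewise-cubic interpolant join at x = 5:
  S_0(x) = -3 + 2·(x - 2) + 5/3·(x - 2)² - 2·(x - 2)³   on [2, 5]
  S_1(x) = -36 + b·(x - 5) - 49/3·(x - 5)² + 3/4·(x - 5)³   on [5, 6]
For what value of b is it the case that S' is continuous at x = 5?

S_0'(x) = 2 + 10/3·(x - 2) - 6·(x - 2)², so S_0'(5) = -42. On the right, S_1'(5) = b, so b = -42.

-42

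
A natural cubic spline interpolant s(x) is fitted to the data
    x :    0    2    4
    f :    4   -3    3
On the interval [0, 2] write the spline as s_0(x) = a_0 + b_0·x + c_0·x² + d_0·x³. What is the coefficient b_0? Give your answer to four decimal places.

-5.1250

Let M_i = s''(x_i). Step sizes h_i = 2, 2; slopes of the chords Δ_i = (y_(i+1) - y_i)/h_i = -7/2, 3.
  2·M_0 + 8·M_1 + 2·M_2 = 6(Δ_1 - Δ_0) = 39
Natural end conditions: M_0 = M_2 = 0.
Forward elimination and back-substitution give M_0 = 0, M_1 = 39/8, M_2 = 0.
On [0, 2], with s_0(x) = a_0 + b_0·x + c_0·x² + d_0·x³: c_0 = M_0/2 = 0, d_0 = (M_1 - M_0)/(6h_0) = 13/32, b_0 = Δ_0 - h_0(2M_0 + M_1)/6 = -41/8.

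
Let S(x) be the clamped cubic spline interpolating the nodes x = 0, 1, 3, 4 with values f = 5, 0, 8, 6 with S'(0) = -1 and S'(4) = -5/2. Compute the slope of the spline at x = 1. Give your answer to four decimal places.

Let σ_i = S''(x_i). Step sizes h_i = 1, 2, 1; slopes of the chords Δ_i = (y_(i+1) - y_i)/h_i = -5, 4, -2.
  1·σ_0 + 6·σ_1 + 2·σ_2 = 6(Δ_1 - Δ_0) = 54
  2·σ_1 + 6·σ_2 + 1·σ_3 = 6(Δ_2 - Δ_1) = -36
Clamped end conditions give two more equations: 2h_0·σ_0 + h_0·σ_1 = 6(Δ_0 - S'(0)) = -24 and h_2·σ_2 + 2h_2·σ_3 = 6(S'(4) - Δ_2) = -3.
Solving: σ_0 = -708/35, σ_1 = 576/35, σ_2 = -429/35, σ_3 = 162/35.
On [1, 3], S'(x) = b_1 + 2c_1·(x - 1) + 3d_1·(x - 1)² with b_1 = Δ_1 - h_1(2σ_1 + σ_2)/6 = -101/35, c_1 = σ_1/2 = 288/35, d_1 = (σ_2 - σ_1)/(6h_1) = -67/28. So S'(1) = -101/35.

-2.8857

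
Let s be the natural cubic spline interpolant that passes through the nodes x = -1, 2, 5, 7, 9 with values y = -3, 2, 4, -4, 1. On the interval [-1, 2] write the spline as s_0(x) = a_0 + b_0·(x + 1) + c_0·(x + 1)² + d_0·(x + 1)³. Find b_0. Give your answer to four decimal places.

1.3988

Put M_i = s'' at the i-th knot. Here h = (3, 3, 2, 2) and Δ = (5/3, 2/3, -4, 5/2), so the interior equations h_(i-1)·M_(i-1) + 2(h_(i-1)+h_i)·M_i + h_i·M_(i+1) = 6(Δ_i − Δ_(i-1)) read
  3·M_0 + 12·M_1 + 3·M_2 = 6(Δ_1 - Δ_0) = -6
  3·M_1 + 10·M_2 + 2·M_3 = 6(Δ_2 - Δ_1) = -28
  2·M_2 + 8·M_3 + 2·M_4 = 6(Δ_3 - Δ_2) = 39
Natural end conditions: M_0 = M_4 = 0.
Hence M_0 = 0, M_1 = 15/28, M_2 = -29/7, M_3 = 331/56, M_4 = 0.
On [-1, 2], with s_0(x) = a_0 + b_0·(x + 1) + c_0·(x + 1)² + d_0·(x + 1)³: c_0 = M_0/2 = 0, d_0 = (M_1 - M_0)/(6h_0) = 5/168, b_0 = Δ_0 - h_0(2M_0 + M_1)/6 = 235/168.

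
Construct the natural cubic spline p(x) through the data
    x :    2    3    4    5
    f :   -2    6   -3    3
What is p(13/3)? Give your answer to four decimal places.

With m_i denoting the second derivative at x_i, h_i = 1, 1, 1, and Δ_i = (y_(i+1) − y_i)/h_i = 8, -9, 6:
  1·m_0 + 4·m_1 + 1·m_2 = 6(Δ_1 - Δ_0) = -102
  1·m_1 + 4·m_2 + 1·m_3 = 6(Δ_2 - Δ_1) = 90
Natural end conditions: m_0 = m_3 = 0.
Solving: m_0 = 0, m_1 = -166/5, m_2 = 154/5, m_3 = 0.
On [4, 5], p(x) = -3 - 64/15·(x - 4) + 77/5·(x - 4)² - 77/15·(x - 4)³.
With (x - 4) = 1/3: p(13/3) = -235/81.

-2.9012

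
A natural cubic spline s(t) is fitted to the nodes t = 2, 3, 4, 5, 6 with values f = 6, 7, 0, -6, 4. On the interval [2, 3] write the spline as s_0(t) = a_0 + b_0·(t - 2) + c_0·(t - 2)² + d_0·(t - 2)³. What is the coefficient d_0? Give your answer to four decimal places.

Write M_i for s''(x_i). With h_i = 1, 1, 1, 1 and divided differences Δ_i = 1, -7, -6, 10, the continuity of s' gives the tridiagonal system
  1·M_0 + 4·M_1 + 1·M_2 = 6(Δ_1 - Δ_0) = -48
  1·M_1 + 4·M_2 + 1·M_3 = 6(Δ_2 - Δ_1) = 6
  1·M_2 + 4·M_3 + 1·M_4 = 6(Δ_3 - Δ_2) = 96
Natural end conditions: M_0 = M_4 = 0.
Solving the tridiagonal system: M_0 = 0, M_1 = -81/7, M_2 = -12/7, M_3 = 171/7, M_4 = 0.
On [2, 3], with s_0(t) = a_0 + b_0·(t - 2) + c_0·(t - 2)² + d_0·(t - 2)³: c_0 = M_0/2 = 0, d_0 = (M_1 - M_0)/(6h_0) = -27/14, b_0 = Δ_0 - h_0(2M_0 + M_1)/6 = 41/14.

-1.9286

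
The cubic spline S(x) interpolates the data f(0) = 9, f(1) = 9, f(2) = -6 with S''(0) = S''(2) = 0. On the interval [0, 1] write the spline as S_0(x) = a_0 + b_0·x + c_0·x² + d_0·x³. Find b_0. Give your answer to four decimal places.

3.7500

With m_i denoting the second derivative at x_i, h_i = 1, 1, and Δ_i = (y_(i+1) − y_i)/h_i = 0, -15:
  1·m_0 + 4·m_1 + 1·m_2 = 6(Δ_1 - Δ_0) = -90
Natural end conditions: m_0 = m_2 = 0.
Hence m_0 = 0, m_1 = -45/2, m_2 = 0.
On [0, 1], with S_0(x) = a_0 + b_0·x + c_0·x² + d_0·x³: c_0 = m_0/2 = 0, d_0 = (m_1 - m_0)/(6h_0) = -15/4, b_0 = Δ_0 - h_0(2m_0 + m_1)/6 = 15/4.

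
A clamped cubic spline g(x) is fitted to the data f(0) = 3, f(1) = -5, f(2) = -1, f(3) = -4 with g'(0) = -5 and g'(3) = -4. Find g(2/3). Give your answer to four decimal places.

-2.9506

With σ_i denoting the second derivative at x_i, h_i = 1, 1, 1, and Δ_i = (y_(i+1) − y_i)/h_i = -8, 4, -3:
  1·σ_0 + 4·σ_1 + 1·σ_2 = 6(Δ_1 - Δ_0) = 72
  1·σ_1 + 4·σ_2 + 1·σ_3 = 6(Δ_2 - Δ_1) = -42
Clamped end conditions give two more equations: 2h_0·σ_0 + h_0·σ_1 = 6(Δ_0 - g'(0)) = -18 and h_2·σ_2 + 2h_2·σ_3 = 6(g'(3) - Δ_2) = -6.
Solving the tridiagonal system: σ_0 = -70/3, σ_1 = 86/3, σ_2 = -58/3, σ_3 = 20/3.
On [0, 1], g(x) = 3 - 5·x - 35/3·x² + 26/3·x³.
With x = 2/3: g(2/3) = -239/81.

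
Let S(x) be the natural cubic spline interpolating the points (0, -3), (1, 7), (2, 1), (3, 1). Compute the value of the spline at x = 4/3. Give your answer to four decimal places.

5.9383

Write M_i for S''(x_i). With h_i = 1, 1, 1 and divided differences Δ_i = 10, -6, 0, the continuity of S' gives the tridiagonal system
  1·M_0 + 4·M_1 + 1·M_2 = 6(Δ_1 - Δ_0) = -96
  1·M_1 + 4·M_2 + 1·M_3 = 6(Δ_2 - Δ_1) = 36
Natural end conditions: M_0 = M_3 = 0.
Forward elimination and back-substitution give M_0 = 0, M_1 = -28, M_2 = 16, M_3 = 0.
On [1, 2], S(x) = 7 + 2/3·(x - 1) - 14·(x - 1)² + 22/3·(x - 1)³.
With (x - 1) = 1/3: S(4/3) = 481/81.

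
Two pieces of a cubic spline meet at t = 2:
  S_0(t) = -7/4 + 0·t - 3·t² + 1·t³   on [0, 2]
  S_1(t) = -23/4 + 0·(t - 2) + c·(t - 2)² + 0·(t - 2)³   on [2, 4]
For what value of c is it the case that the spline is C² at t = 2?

3

S_0''(t) = -6 + 6·t, so S_0''(2) = 6. On the right, S_1''(2) = 2c, so c = 3.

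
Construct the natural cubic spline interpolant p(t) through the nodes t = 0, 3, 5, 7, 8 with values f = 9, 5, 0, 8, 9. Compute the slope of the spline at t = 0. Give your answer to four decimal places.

Write M_i for p''(x_i). With h_i = 3, 2, 2, 1 and divided differences Δ_i = -4/3, -5/2, 4, 1, the continuity of p' gives the tridiagonal system
  3·M_0 + 10·M_1 + 2·M_2 = 6(Δ_1 - Δ_0) = -7
  2·M_1 + 8·M_2 + 2·M_3 = 6(Δ_2 - Δ_1) = 39
  2·M_2 + 6·M_3 + 1·M_4 = 6(Δ_3 - Δ_2) = -18
Natural end conditions: M_0 = M_4 = 0.
Hence M_0 = 0, M_1 = -53/26, M_2 = 87/13, M_3 = -68/13, M_4 = 0.
On [0, 3], p'(t) = b_0 + 2c_0·t + 3d_0·t² with b_0 = Δ_0 - h_0(2M_0 + M_1)/6 = -49/156, c_0 = M_0/2 = 0, d_0 = (M_1 - M_0)/(6h_0) = -53/468. So p'(0) = -49/156.

-0.3141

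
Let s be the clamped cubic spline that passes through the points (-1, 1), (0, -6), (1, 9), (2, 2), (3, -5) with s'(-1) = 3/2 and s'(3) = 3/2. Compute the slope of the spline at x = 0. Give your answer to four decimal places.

Put σ_i = s'' at the i-th knot. Here h = (1, 1, 1, 1) and Δ = (-7, 15, -7, -7), so the interior equations h_(i-1)·σ_(i-1) + 2(h_(i-1)+h_i)·σ_i + h_i·σ_(i+1) = 6(Δ_i − Δ_(i-1)) read
  1·σ_0 + 4·σ_1 + 1·σ_2 = 6(Δ_1 - Δ_0) = 132
  1·σ_1 + 4·σ_2 + 1·σ_3 = 6(Δ_2 - Δ_1) = -132
  1·σ_2 + 4·σ_3 + 1·σ_4 = 6(Δ_3 - Δ_2) = 0
Clamped end conditions give two more equations: 2h_0·σ_0 + h_0·σ_1 = 6(Δ_0 - s'(-1)) = -51 and h_3·σ_3 + 2h_3·σ_4 = 6(s'(3) - Δ_3) = 51.
Solving the tridiagonal system: σ_0 = -771/14, σ_1 = 414/7, σ_2 = -99/2, σ_3 = 48/7, σ_4 = 309/14.
On [0, 1], s'(x) = b_1 + 2c_1·x + 3d_1·x² with b_1 = Δ_1 - h_1(2σ_1 + σ_2)/6 = 99/28, c_1 = σ_1/2 = 207/7, d_1 = (σ_2 - σ_1)/(6h_1) = -507/28. So s'(0) = 99/28.

3.5357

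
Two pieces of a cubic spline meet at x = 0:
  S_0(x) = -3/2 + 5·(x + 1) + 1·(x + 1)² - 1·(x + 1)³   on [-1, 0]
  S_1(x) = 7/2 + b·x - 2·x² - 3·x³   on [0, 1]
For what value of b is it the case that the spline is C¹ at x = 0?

S_0'(x) = 5 + 2·(x + 1) - 3·(x + 1)², so S_0'(0) = 4. On the right, S_1'(0) = b, so b = 4.

4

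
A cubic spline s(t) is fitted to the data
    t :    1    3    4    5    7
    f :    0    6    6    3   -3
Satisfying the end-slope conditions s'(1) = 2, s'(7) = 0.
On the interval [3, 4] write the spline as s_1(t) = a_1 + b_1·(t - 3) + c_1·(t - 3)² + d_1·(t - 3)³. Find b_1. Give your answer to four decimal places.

With M_i denoting the second derivative at x_i, h_i = 2, 1, 1, 2, and Δ_i = (y_(i+1) − y_i)/h_i = 3, 0, -3, -3:
  2·M_0 + 6·M_1 + 1·M_2 = 6(Δ_1 - Δ_0) = -18
  1·M_1 + 4·M_2 + 1·M_3 = 6(Δ_2 - Δ_1) = -18
  1·M_2 + 6·M_3 + 2·M_4 = 6(Δ_3 - Δ_2) = 0
Clamped end conditions give two more equations: 2h_0·M_0 + h_0·M_1 = 6(Δ_0 - s'(1)) = 6 and h_3·M_3 + 2h_3·M_4 = 6(s'(7) - Δ_3) = 18.
Solving: M_0 = 49/15, M_1 = -53/15, M_2 = -10/3, M_3 = -17/15, M_4 = 76/15.
On [3, 4], with s_1(t) = a_1 + b_1·(t - 3) + c_1·(t - 3)² + d_1·(t - 3)³: c_1 = M_1/2 = -53/30, d_1 = (M_2 - M_1)/(6h_1) = 1/30, b_1 = Δ_1 - h_1(2M_1 + M_2)/6 = 26/15.

1.7333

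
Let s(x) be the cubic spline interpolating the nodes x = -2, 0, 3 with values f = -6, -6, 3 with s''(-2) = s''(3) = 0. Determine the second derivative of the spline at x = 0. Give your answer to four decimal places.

Write M_i for s''(x_i). With h_i = 2, 3 and divided differences Δ_i = 0, 3, the continuity of s' gives the tridiagonal system
  2·M_0 + 10·M_1 + 3·M_2 = 6(Δ_1 - Δ_0) = 18
Natural end conditions: M_0 = M_2 = 0.
Hence M_0 = 0, M_1 = 9/5, M_2 = 0.

1.8000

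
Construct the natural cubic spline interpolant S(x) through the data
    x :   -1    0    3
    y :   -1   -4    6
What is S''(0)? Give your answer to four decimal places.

4.7500

Let σ_i = S''(x_i). Step sizes h_i = 1, 3; slopes of the chords Δ_i = (y_(i+1) - y_i)/h_i = -3, 10/3.
  1·σ_0 + 8·σ_1 + 3·σ_2 = 6(Δ_1 - Δ_0) = 38
Natural end conditions: σ_0 = σ_2 = 0.
Hence σ_0 = 0, σ_1 = 19/4, σ_2 = 0.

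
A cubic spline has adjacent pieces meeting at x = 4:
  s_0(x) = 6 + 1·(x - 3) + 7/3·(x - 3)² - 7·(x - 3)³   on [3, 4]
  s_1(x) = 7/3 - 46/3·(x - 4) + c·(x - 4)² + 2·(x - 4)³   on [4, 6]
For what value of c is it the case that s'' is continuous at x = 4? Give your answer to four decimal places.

s_0''(x) = 14/3 - 42·(x - 3), so s_0''(4) = -112/3. On the right, s_1''(4) = 2c, so c = -56/3.

-18.6667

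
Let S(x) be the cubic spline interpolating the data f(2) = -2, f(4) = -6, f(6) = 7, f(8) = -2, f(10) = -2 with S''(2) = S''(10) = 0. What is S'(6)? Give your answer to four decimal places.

1.5000

With m_i denoting the second derivative at x_i, h_i = 2, 2, 2, 2, and Δ_i = (y_(i+1) − y_i)/h_i = -2, 13/2, -9/2, 0:
  2·m_0 + 8·m_1 + 2·m_2 = 6(Δ_1 - Δ_0) = 51
  2·m_1 + 8·m_2 + 2·m_3 = 6(Δ_2 - Δ_1) = -66
  2·m_2 + 8·m_3 + 2·m_4 = 6(Δ_3 - Δ_2) = 27
Natural end conditions: m_0 = m_4 = 0.
Forward elimination and back-substitution give m_0 = 0, m_1 = 66/7, m_2 = -171/14, m_3 = 45/7, m_4 = 0.
On [6, 8], S'(x) = b_2 + 2c_2·(x - 6) + 3d_2·(x - 6)² with b_2 = Δ_2 - h_2(2m_2 + m_3)/6 = 3/2, c_2 = m_2/2 = -171/28, d_2 = (m_3 - m_2)/(6h_2) = 87/56. So S'(6) = 3/2.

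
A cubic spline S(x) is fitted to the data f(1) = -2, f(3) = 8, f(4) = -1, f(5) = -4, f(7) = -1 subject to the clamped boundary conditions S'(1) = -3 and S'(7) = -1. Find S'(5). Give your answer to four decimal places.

0.7083

With M_i denoting the second derivative at x_i, h_i = 2, 1, 1, 2, and Δ_i = (y_(i+1) − y_i)/h_i = 5, -9, -3, 3/2:
  2·M_0 + 6·M_1 + 1·M_2 = 6(Δ_1 - Δ_0) = -84
  1·M_1 + 4·M_2 + 1·M_3 = 6(Δ_2 - Δ_1) = 36
  1·M_2 + 6·M_3 + 2·M_4 = 6(Δ_3 - Δ_2) = 27
Clamped end conditions give two more equations: 2h_0·M_0 + h_0·M_1 = 6(Δ_0 - S'(1)) = 48 and h_3·M_3 + 2h_3·M_4 = 6(S'(7) - Δ_3) = -15.
Solving: M_0 = 581/24, M_1 = -293/12, M_2 = 169/12, M_3 = 49/12, M_4 = -139/24.
On [5, 7], S'(x) = b_3 + 2c_3·(x - 5) + 3d_3·(x - 5)² with b_3 = Δ_3 - h_3(2M_3 + M_4)/6 = 17/24, c_3 = M_3/2 = 49/24, d_3 = (M_4 - M_3)/(6h_3) = -79/96. So S'(5) = 17/24.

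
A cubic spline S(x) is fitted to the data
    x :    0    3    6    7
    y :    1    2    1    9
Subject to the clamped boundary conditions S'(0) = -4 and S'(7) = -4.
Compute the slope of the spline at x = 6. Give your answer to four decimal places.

10.5806

Let σ_i = S''(x_i). Step sizes h_i = 3, 3, 1; slopes of the chords Δ_i = (y_(i+1) - y_i)/h_i = 1/3, -1/3, 8.
  3·σ_0 + 12·σ_1 + 3·σ_2 = 6(Δ_1 - Δ_0) = -4
  3·σ_1 + 8·σ_2 + 1·σ_3 = 6(Δ_2 - Δ_1) = 50
Clamped end conditions give two more equations: 2h_0·σ_0 + h_0·σ_1 = 6(Δ_0 - S'(0)) = 26 and h_2·σ_2 + 2h_2·σ_3 = 6(S'(7) - Δ_2) = -72.
Hence σ_0 = 220/31, σ_1 = -514/93, σ_2 = 424/31, σ_3 = -1328/31.
On [6, 7], S'(x) = b_2 + 2c_2·(x - 6) + 3d_2·(x - 6)² with b_2 = Δ_2 - h_2(2σ_2 + σ_3)/6 = 328/31, c_2 = σ_2/2 = 212/31, d_2 = (σ_3 - σ_2)/(6h_2) = -292/31. So S'(6) = 328/31.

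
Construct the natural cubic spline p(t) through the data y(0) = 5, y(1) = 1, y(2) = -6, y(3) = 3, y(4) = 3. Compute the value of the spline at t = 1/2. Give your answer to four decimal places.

Let m_i = p''(x_i). Step sizes h_i = 1, 1, 1, 1; slopes of the chords Δ_i = (y_(i+1) - y_i)/h_i = -4, -7, 9, 0.
  1·m_0 + 4·m_1 + 1·m_2 = 6(Δ_1 - Δ_0) = -18
  1·m_1 + 4·m_2 + 1·m_3 = 6(Δ_2 - Δ_1) = 96
  1·m_2 + 4·m_3 + 1·m_4 = 6(Δ_3 - Δ_2) = -54
Natural end conditions: m_0 = m_4 = 0.
Hence m_0 = 0, m_1 = -177/14, m_2 = 228/7, m_3 = -303/14, m_4 = 0.
On [0, 1], p(t) = 5 - 53/28·t + 0·t² - 59/28·t³.
With t = 1/2: p(1/2) = 849/224.

3.7902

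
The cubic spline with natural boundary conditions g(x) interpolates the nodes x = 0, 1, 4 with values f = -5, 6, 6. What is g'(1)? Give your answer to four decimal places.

8.2500

Write M_i for g''(x_i). With h_i = 1, 3 and divided differences Δ_i = 11, 0, the continuity of g' gives the tridiagonal system
  1·M_0 + 8·M_1 + 3·M_2 = 6(Δ_1 - Δ_0) = -66
Natural end conditions: M_0 = M_2 = 0.
Forward elimination and back-substitution give M_0 = 0, M_1 = -33/4, M_2 = 0.
On [1, 4], g'(x) = b_1 + 2c_1·(x - 1) + 3d_1·(x - 1)² with b_1 = Δ_1 - h_1(2M_1 + M_2)/6 = 33/4, c_1 = M_1/2 = -33/8, d_1 = (M_2 - M_1)/(6h_1) = 11/24. So g'(1) = 33/4.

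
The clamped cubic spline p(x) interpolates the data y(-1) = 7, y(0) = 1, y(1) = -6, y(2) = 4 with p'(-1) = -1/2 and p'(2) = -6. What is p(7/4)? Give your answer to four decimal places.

3.5891

Let m_i = p''(x_i). Step sizes h_i = 1, 1, 1; slopes of the chords Δ_i = (y_(i+1) - y_i)/h_i = -6, -7, 10.
  1·m_0 + 4·m_1 + 1·m_2 = 6(Δ_1 - Δ_0) = -6
  1·m_1 + 4·m_2 + 1·m_3 = 6(Δ_2 - Δ_1) = 102
Clamped end conditions give two more equations: 2h_0·m_0 + h_0·m_1 = 6(Δ_0 - p'(-1)) = -33 and h_2·m_2 + 2h_2·m_3 = 6(p'(2) - Δ_2) = -96.
Forward elimination and back-substitution give m_0 = -172/15, m_1 = -151/15, m_2 = 686/15, m_3 = -1063/15.
On [1, 2], p(x) = -6 + 197/30·(x - 1) + 343/15·(x - 1)² - 583/30·(x - 1)³.
With (x - 1) = 3/4: p(7/4) = 2297/640.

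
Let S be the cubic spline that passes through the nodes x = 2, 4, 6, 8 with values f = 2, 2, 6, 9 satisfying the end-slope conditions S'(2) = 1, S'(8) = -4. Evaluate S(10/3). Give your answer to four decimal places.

With M_i denoting the second derivative at x_i, h_i = 2, 2, 2, and Δ_i = (y_(i+1) − y_i)/h_i = 0, 2, 3/2:
  2·M_0 + 8·M_1 + 2·M_2 = 6(Δ_1 - Δ_0) = 12
  2·M_1 + 8·M_2 + 2·M_3 = 6(Δ_2 - Δ_1) = -3
Clamped end conditions give two more equations: 2h_0·M_0 + h_0·M_1 = 6(Δ_0 - S'(2)) = -6 and h_2·M_2 + 2h_2·M_3 = 6(S'(8) - Δ_2) = -33.
Hence M_0 = -71/30, M_1 = 26/15, M_2 = 43/30, M_3 = -269/30.
On [2, 4], S(x) = 2 + 1·(x - 2) - 71/60·(x - 2)² + 41/120·(x - 2)³.
With (x - 2) = 4/3: S(10/3) = 826/405.

2.0395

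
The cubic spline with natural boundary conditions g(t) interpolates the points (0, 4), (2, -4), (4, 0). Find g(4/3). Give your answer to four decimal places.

-2.4444

Let M_i = g''(x_i). Step sizes h_i = 2, 2; slopes of the chords Δ_i = (y_(i+1) - y_i)/h_i = -4, 2.
  2·M_0 + 8·M_1 + 2·M_2 = 6(Δ_1 - Δ_0) = 36
Natural end conditions: M_0 = M_2 = 0.
Forward elimination and back-substitution give M_0 = 0, M_1 = 9/2, M_2 = 0.
On [0, 2], g(t) = 4 - 11/2·t + 0·t² + 3/8·t³.
With t = 4/3: g(4/3) = -22/9.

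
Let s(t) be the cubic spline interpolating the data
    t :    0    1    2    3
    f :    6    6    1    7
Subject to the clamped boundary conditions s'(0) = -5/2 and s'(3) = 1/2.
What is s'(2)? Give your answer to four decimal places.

Put σ_i = s'' at the i-th knot. Here h = (1, 1, 1) and Δ = (0, -5, 6), so the interior equations h_(i-1)·σ_(i-1) + 2(h_(i-1)+h_i)·σ_i + h_i·σ_(i+1) = 6(Δ_i − Δ_(i-1)) read
  1·σ_0 + 4·σ_1 + 1·σ_2 = 6(Δ_1 - Δ_0) = -30
  1·σ_1 + 4·σ_2 + 1·σ_3 = 6(Δ_2 - Δ_1) = 66
Clamped end conditions give two more equations: 2h_0·σ_0 + h_0·σ_1 = 6(Δ_0 - s'(0)) = 15 and h_2·σ_2 + 2h_2·σ_3 = 6(s'(3) - Δ_2) = -33.
Forward elimination and back-substitution give σ_0 = 17, σ_1 = -19, σ_2 = 29, σ_3 = -31.
On [2, 3], s'(t) = b_2 + 2c_2·(t - 2) + 3d_2·(t - 2)² with b_2 = Δ_2 - h_2(2σ_2 + σ_3)/6 = 3/2, c_2 = σ_2/2 = 29/2, d_2 = (σ_3 - σ_2)/(6h_2) = -10. So s'(2) = 3/2.

1.5000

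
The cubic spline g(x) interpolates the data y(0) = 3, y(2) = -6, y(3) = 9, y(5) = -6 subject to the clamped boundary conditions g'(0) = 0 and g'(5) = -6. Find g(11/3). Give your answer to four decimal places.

With σ_i denoting the second derivative at x_i, h_i = 2, 1, 2, and Δ_i = (y_(i+1) − y_i)/h_i = -9/2, 15, -15/2:
  2·σ_0 + 6·σ_1 + 1·σ_2 = 6(Δ_1 - Δ_0) = 117
  1·σ_1 + 6·σ_2 + 2·σ_3 = 6(Δ_2 - Δ_1) = -135
Clamped end conditions give two more equations: 2h_0·σ_0 + h_0·σ_1 = 6(Δ_0 - g'(0)) = -27 and h_2·σ_2 + 2h_2·σ_3 = 6(g'(5) - Δ_2) = 9.
Solving the tridiagonal system: σ_0 = -93/4, σ_1 = 33, σ_2 = -69/2, σ_3 = 39/2.
On [3, 5], g(x) = 9 + 9·(x - 3) - 69/4·(x - 3)² + 9/2·(x - 3)³.
With (x - 3) = 2/3: g(11/3) = 26/3.

8.6667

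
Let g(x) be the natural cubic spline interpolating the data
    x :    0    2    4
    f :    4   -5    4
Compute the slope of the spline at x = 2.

Put m_i = g'' at the i-th knot. Here h = (2, 2) and Δ = (-9/2, 9/2), so the interior equations h_(i-1)·m_(i-1) + 2(h_(i-1)+h_i)·m_i + h_i·m_(i+1) = 6(Δ_i − Δ_(i-1)) read
  2·m_0 + 8·m_1 + 2·m_2 = 6(Δ_1 - Δ_0) = 54
Natural end conditions: m_0 = m_2 = 0.
Solving: m_0 = 0, m_1 = 27/4, m_2 = 0.
On [2, 4], g'(x) = b_1 + 2c_1·(x - 2) + 3d_1·(x - 2)² with b_1 = Δ_1 - h_1(2m_1 + m_2)/6 = 0, c_1 = m_1/2 = 27/8, d_1 = (m_2 - m_1)/(6h_1) = -9/16. So g'(2) = 0.

0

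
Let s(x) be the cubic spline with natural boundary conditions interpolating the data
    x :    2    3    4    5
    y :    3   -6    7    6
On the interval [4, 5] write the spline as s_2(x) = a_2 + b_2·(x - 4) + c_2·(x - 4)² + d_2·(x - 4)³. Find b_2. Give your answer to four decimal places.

9.4000

Put M_i = s'' at the i-th knot. Here h = (1, 1, 1) and Δ = (-9, 13, -1), so the interior equations h_(i-1)·M_(i-1) + 2(h_(i-1)+h_i)·M_i + h_i·M_(i+1) = 6(Δ_i − Δ_(i-1)) read
  1·M_0 + 4·M_1 + 1·M_2 = 6(Δ_1 - Δ_0) = 132
  1·M_1 + 4·M_2 + 1·M_3 = 6(Δ_2 - Δ_1) = -84
Natural end conditions: M_0 = M_3 = 0.
Solving: M_0 = 0, M_1 = 204/5, M_2 = -156/5, M_3 = 0.
On [4, 5], with s_2(x) = a_2 + b_2·(x - 4) + c_2·(x - 4)² + d_2·(x - 4)³: c_2 = M_2/2 = -78/5, d_2 = (M_3 - M_2)/(6h_2) = 26/5, b_2 = Δ_2 - h_2(2M_2 + M_3)/6 = 47/5.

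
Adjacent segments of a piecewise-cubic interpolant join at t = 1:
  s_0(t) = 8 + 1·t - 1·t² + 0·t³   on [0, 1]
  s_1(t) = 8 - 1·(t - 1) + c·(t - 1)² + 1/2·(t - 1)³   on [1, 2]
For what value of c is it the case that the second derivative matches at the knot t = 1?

s_0''(t) = -2 + 0·t, so s_0''(1) = -2. On the right, s_1''(1) = 2c, so c = -1.

-1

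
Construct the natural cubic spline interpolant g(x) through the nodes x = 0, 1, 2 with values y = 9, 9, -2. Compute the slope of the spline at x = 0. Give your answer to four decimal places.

2.7500

Let σ_i = g''(x_i). Step sizes h_i = 1, 1; slopes of the chords Δ_i = (y_(i+1) - y_i)/h_i = 0, -11.
  1·σ_0 + 4·σ_1 + 1·σ_2 = 6(Δ_1 - Δ_0) = -66
Natural end conditions: σ_0 = σ_2 = 0.
Hence σ_0 = 0, σ_1 = -33/2, σ_2 = 0.
On [0, 1], g'(x) = b_0 + 2c_0·x + 3d_0·x² with b_0 = Δ_0 - h_0(2σ_0 + σ_1)/6 = 11/4, c_0 = σ_0/2 = 0, d_0 = (σ_1 - σ_0)/(6h_0) = -11/4. So g'(0) = 11/4.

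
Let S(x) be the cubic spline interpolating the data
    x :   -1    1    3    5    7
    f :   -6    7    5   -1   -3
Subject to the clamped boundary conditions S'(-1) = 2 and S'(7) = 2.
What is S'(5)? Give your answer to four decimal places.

Put m_i = S'' at the i-th knot. Here h = (2, 2, 2, 2) and Δ = (13/2, -1, -3, -1), so the interior equations h_(i-1)·m_(i-1) + 2(h_(i-1)+h_i)·m_i + h_i·m_(i+1) = 6(Δ_i − Δ_(i-1)) read
  2·m_0 + 8·m_1 + 2·m_2 = 6(Δ_1 - Δ_0) = -45
  2·m_1 + 8·m_2 + 2·m_3 = 6(Δ_2 - Δ_1) = -12
  2·m_2 + 8·m_3 + 2·m_4 = 6(Δ_3 - Δ_2) = 12
Clamped end conditions give two more equations: 2h_0·m_0 + h_0·m_1 = 6(Δ_0 - S'(-1)) = 27 and h_3·m_3 + 2h_3·m_4 = 6(S'(7) - Δ_3) = 18.
Hence m_0 = 1233/112, m_1 = -477/56, m_2 = 9/16, m_3 = 15/56, m_4 = 489/112.
On [5, 7], S'(x) = b_3 + 2c_3·(x - 5) + 3d_3·(x - 5)² with b_3 = Δ_3 - h_3(2m_3 + m_4)/6 = -295/112, c_3 = m_3/2 = 15/112, d_3 = (m_4 - m_3)/(6h_3) = 153/448. So S'(5) = -295/112.

-2.6339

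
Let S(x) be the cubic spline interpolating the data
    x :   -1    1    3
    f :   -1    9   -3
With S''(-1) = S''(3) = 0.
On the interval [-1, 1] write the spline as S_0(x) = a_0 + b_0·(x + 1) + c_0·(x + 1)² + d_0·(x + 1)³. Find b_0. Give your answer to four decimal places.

Put M_i = S'' at the i-th knot. Here h = (2, 2) and Δ = (5, -6), so the interior equations h_(i-1)·M_(i-1) + 2(h_(i-1)+h_i)·M_i + h_i·M_(i+1) = 6(Δ_i − Δ_(i-1)) read
  2·M_0 + 8·M_1 + 2·M_2 = 6(Δ_1 - Δ_0) = -66
Natural end conditions: M_0 = M_2 = 0.
Hence M_0 = 0, M_1 = -33/4, M_2 = 0.
On [-1, 1], with S_0(x) = a_0 + b_0·(x + 1) + c_0·(x + 1)² + d_0·(x + 1)³: c_0 = M_0/2 = 0, d_0 = (M_1 - M_0)/(6h_0) = -11/16, b_0 = Δ_0 - h_0(2M_0 + M_1)/6 = 31/4.

7.7500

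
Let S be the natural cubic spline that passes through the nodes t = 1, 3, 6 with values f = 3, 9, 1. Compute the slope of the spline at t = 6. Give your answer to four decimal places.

Let M_i = S''(x_i). Step sizes h_i = 2, 3; slopes of the chords Δ_i = (y_(i+1) - y_i)/h_i = 3, -8/3.
  2·M_0 + 10·M_1 + 3·M_2 = 6(Δ_1 - Δ_0) = -34
Natural end conditions: M_0 = M_2 = 0.
Solving: M_0 = 0, M_1 = -17/5, M_2 = 0.
On [3, 6], S'(t) = b_1 + 2c_1·(t - 3) + 3d_1·(t - 3)² with b_1 = Δ_1 - h_1(2M_1 + M_2)/6 = 11/15, c_1 = M_1/2 = -17/10, d_1 = (M_2 - M_1)/(6h_1) = 17/90. So S'(6) = -131/30.

-4.3667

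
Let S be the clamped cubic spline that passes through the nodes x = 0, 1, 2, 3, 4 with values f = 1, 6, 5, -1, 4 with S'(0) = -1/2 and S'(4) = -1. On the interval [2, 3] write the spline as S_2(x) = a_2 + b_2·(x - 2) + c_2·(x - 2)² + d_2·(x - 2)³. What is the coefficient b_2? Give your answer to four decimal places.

-6.7500

Let M_i = S''(x_i). Step sizes h_i = 1, 1, 1, 1; slopes of the chords Δ_i = (y_(i+1) - y_i)/h_i = 5, -1, -6, 5.
  1·M_0 + 4·M_1 + 1·M_2 = 6(Δ_1 - Δ_0) = -36
  1·M_1 + 4·M_2 + 1·M_3 = 6(Δ_2 - Δ_1) = -30
  1·M_2 + 4·M_3 + 1·M_4 = 6(Δ_3 - Δ_2) = 66
Clamped end conditions give two more equations: 2h_0·M_0 + h_0·M_1 = 6(Δ_0 - S'(0)) = 33 and h_3·M_3 + 2h_3·M_4 = 6(S'(4) - Δ_3) = -36.
Solving the tridiagonal system: M_0 = 179/8, M_1 = -47/4, M_2 = -91/8, M_3 = 109/4, M_4 = -253/8.
On [2, 3], with S_2(x) = a_2 + b_2·(x - 2) + c_2·(x - 2)² + d_2·(x - 2)³: c_2 = M_2/2 = -91/16, d_2 = (M_3 - M_2)/(6h_2) = 103/16, b_2 = Δ_2 - h_2(2M_2 + M_3)/6 = -27/4.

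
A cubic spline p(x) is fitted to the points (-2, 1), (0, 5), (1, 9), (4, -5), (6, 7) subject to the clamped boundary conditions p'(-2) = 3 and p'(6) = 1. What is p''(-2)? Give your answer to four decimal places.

With m_i denoting the second derivative at x_i, h_i = 2, 1, 3, 2, and Δ_i = (y_(i+1) − y_i)/h_i = 2, 4, -14/3, 6:
  2·m_0 + 6·m_1 + 1·m_2 = 6(Δ_1 - Δ_0) = 12
  1·m_1 + 8·m_2 + 3·m_3 = 6(Δ_2 - Δ_1) = -52
  3·m_2 + 10·m_3 + 2·m_4 = 6(Δ_3 - Δ_2) = 64
Clamped end conditions give two more equations: 2h_0·m_0 + h_0·m_1 = 6(Δ_0 - p'(-2)) = -6 and h_3·m_3 + 2h_3·m_4 = 6(p'(6) - Δ_3) = -30.
Solving: m_0 = -214/51, m_1 = 275/51, m_2 = -610/51, m_3 = 217/17, m_4 = -236/17.

-4.1961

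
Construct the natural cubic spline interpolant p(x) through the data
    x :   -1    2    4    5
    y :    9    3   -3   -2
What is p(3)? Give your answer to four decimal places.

-0.7500

Let M_i = p''(x_i). Step sizes h_i = 3, 2, 1; slopes of the chords Δ_i = (y_(i+1) - y_i)/h_i = -2, -3, 1.
  3·M_0 + 10·M_1 + 2·M_2 = 6(Δ_1 - Δ_0) = -6
  2·M_1 + 6·M_2 + 1·M_3 = 6(Δ_2 - Δ_1) = 24
Natural end conditions: M_0 = M_3 = 0.
Hence M_0 = 0, M_1 = -3/2, M_2 = 9/2, M_3 = 0.
On [2, 4], p(x) = 3 - 7/2·(x - 2) - 3/4·(x - 2)² + 1/2·(x - 2)³.
With (x - 2) = 1: p(3) = -3/4.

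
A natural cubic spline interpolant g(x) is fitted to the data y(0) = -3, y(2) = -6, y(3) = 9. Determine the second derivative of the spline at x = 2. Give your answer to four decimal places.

16.5000

Let m_i = g''(x_i). Step sizes h_i = 2, 1; slopes of the chords Δ_i = (y_(i+1) - y_i)/h_i = -3/2, 15.
  2·m_0 + 6·m_1 + 1·m_2 = 6(Δ_1 - Δ_0) = 99
Natural end conditions: m_0 = m_2 = 0.
Forward elimination and back-substitution give m_0 = 0, m_1 = 33/2, m_2 = 0.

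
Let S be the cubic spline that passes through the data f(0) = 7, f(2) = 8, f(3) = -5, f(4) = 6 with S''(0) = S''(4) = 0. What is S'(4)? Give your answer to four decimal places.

With M_i denoting the second derivative at x_i, h_i = 2, 1, 1, and Δ_i = (y_(i+1) − y_i)/h_i = 1/2, -13, 11:
  2·M_0 + 6·M_1 + 1·M_2 = 6(Δ_1 - Δ_0) = -81
  1·M_1 + 4·M_2 + 1·M_3 = 6(Δ_2 - Δ_1) = 144
Natural end conditions: M_0 = M_3 = 0.
Solving the tridiagonal system: M_0 = 0, M_1 = -468/23, M_2 = 945/23, M_3 = 0.
On [3, 4], S'(x) = b_2 + 2c_2·(x - 3) + 3d_2·(x - 3)² with b_2 = Δ_2 - h_2(2M_2 + M_3)/6 = -62/23, c_2 = M_2/2 = 945/46, d_2 = (M_3 - M_2)/(6h_2) = -315/46. So S'(4) = 821/46.

17.8478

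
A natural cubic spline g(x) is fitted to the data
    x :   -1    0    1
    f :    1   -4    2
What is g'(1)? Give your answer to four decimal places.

Write M_i for g''(x_i). With h_i = 1, 1 and divided differences Δ_i = -5, 6, the continuity of g' gives the tridiagonal system
  1·M_0 + 4·M_1 + 1·M_2 = 6(Δ_1 - Δ_0) = 66
Natural end conditions: M_0 = M_2 = 0.
Hence M_0 = 0, M_1 = 33/2, M_2 = 0.
On [0, 1], g'(x) = b_1 + 2c_1·x + 3d_1·x² with b_1 = Δ_1 - h_1(2M_1 + M_2)/6 = 1/2, c_1 = M_1/2 = 33/4, d_1 = (M_2 - M_1)/(6h_1) = -11/4. So g'(1) = 35/4.

8.7500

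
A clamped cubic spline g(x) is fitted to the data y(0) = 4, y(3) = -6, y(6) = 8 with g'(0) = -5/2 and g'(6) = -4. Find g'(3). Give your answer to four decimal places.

2.6250

Let σ_i = g''(x_i). Step sizes h_i = 3, 3; slopes of the chords Δ_i = (y_(i+1) - y_i)/h_i = -10/3, 14/3.
  3·σ_0 + 12·σ_1 + 3·σ_2 = 6(Δ_1 - Δ_0) = 48
Clamped end conditions give two more equations: 2h_0·σ_0 + h_0·σ_1 = 6(Δ_0 - g'(0)) = -5 and h_1·σ_1 + 2h_1·σ_2 = 6(g'(6) - Δ_1) = -52.
Forward elimination and back-substitution give σ_0 = -61/12, σ_1 = 17/2, σ_2 = -155/12.
On [3, 6], g'(x) = b_1 + 2c_1·(x - 3) + 3d_1·(x - 3)² with b_1 = Δ_1 - h_1(2σ_1 + σ_2)/6 = 21/8, c_1 = σ_1/2 = 17/4, d_1 = (σ_2 - σ_1)/(6h_1) = -257/216. So g'(3) = 21/8.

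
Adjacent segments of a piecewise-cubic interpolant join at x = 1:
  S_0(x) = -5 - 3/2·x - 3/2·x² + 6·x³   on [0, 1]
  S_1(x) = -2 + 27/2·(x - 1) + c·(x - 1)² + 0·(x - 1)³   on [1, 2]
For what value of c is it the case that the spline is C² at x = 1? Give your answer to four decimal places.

S_0''(x) = -3 + 36·x, so S_0''(1) = 33. On the right, S_1''(1) = 2c, so c = 33/2.

16.5000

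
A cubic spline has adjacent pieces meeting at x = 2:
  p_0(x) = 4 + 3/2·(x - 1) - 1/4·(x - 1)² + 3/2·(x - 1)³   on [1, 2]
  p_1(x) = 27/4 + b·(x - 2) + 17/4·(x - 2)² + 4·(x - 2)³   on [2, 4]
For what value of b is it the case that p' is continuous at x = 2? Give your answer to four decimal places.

5.5000

p_0'(x) = 3/2 - 1/2·(x - 1) + 9/2·(x - 1)², so p_0'(2) = 11/2. On the right, p_1'(2) = b, so b = 11/2.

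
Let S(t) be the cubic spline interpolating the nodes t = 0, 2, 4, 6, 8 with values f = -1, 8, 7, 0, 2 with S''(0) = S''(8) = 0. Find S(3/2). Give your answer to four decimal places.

6.4355

Write m_i for S''(x_i). With h_i = 2, 2, 2, 2 and divided differences Δ_i = 9/2, -1/2, -7/2, 1, the continuity of S' gives the tridiagonal system
  2·m_0 + 8·m_1 + 2·m_2 = 6(Δ_1 - Δ_0) = -30
  2·m_1 + 8·m_2 + 2·m_3 = 6(Δ_2 - Δ_1) = -18
  2·m_2 + 8·m_3 + 2·m_4 = 6(Δ_3 - Δ_2) = 27
Natural end conditions: m_0 = m_4 = 0.
Solving: m_0 = 0, m_1 = -351/112, m_2 = -69/28, m_3 = 447/112, m_4 = 0.
On [0, 2], S(t) = -1 + 621/112·t + 0·t² - 117/448·t³.
With t = 3/2: S(3/2) = 3295/512.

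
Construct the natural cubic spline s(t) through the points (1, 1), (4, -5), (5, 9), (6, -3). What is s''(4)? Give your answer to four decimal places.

Write M_i for s''(x_i). With h_i = 3, 1, 1 and divided differences Δ_i = -2, 14, -12, the continuity of s' gives the tridiagonal system
  3·M_0 + 8·M_1 + 1·M_2 = 6(Δ_1 - Δ_0) = 96
  1·M_1 + 4·M_2 + 1·M_3 = 6(Δ_2 - Δ_1) = -156
Natural end conditions: M_0 = M_3 = 0.
Hence M_0 = 0, M_1 = 540/31, M_2 = -1344/31, M_3 = 0.

17.4194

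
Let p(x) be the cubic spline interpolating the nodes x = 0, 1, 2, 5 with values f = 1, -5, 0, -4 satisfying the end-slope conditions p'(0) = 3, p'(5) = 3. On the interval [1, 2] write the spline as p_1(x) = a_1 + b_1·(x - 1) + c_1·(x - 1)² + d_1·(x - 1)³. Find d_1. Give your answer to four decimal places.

-7.1034

With m_i denoting the second derivative at x_i, h_i = 1, 1, 3, and Δ_i = (y_(i+1) − y_i)/h_i = -6, 5, -4/3:
  1·m_0 + 4·m_1 + 1·m_2 = 6(Δ_1 - Δ_0) = 66
  1·m_1 + 8·m_2 + 3·m_3 = 6(Δ_2 - Δ_1) = -38
Clamped end conditions give two more equations: 2h_0·m_0 + h_0·m_1 = 6(Δ_0 - p'(0)) = -54 and h_2·m_2 + 2h_2·m_3 = 6(p'(5) - Δ_2) = 26.
Solving the tridiagonal system: m_0 = -1220/29, m_1 = 874/29, m_2 = -362/29, m_3 = 920/87.
On [1, 2], with p_1(x) = a_1 + b_1·(x - 1) + c_1·(x - 1)² + d_1·(x - 1)³: c_1 = m_1/2 = 437/29, d_1 = (m_2 - m_1)/(6h_1) = -206/29, b_1 = Δ_1 - h_1(2m_1 + m_2)/6 = -86/29.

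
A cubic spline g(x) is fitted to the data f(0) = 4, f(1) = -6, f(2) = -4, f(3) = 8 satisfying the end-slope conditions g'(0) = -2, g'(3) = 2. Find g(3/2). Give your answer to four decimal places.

Let m_i = g''(x_i). Step sizes h_i = 1, 1, 1; slopes of the chords Δ_i = (y_(i+1) - y_i)/h_i = -10, 2, 12.
  1·m_0 + 4·m_1 + 1·m_2 = 6(Δ_1 - Δ_0) = 72
  1·m_1 + 4·m_2 + 1·m_3 = 6(Δ_2 - Δ_1) = 60
Clamped end conditions give two more equations: 2h_0·m_0 + h_0·m_1 = 6(Δ_0 - g'(0)) = -48 and h_2·m_2 + 2h_2·m_3 = 6(g'(3) - Δ_2) = -60.
Solving the tridiagonal system: m_0 = -524/15, m_1 = 328/15, m_2 = 292/15, m_3 = -596/15.
On [1, 2], g(x) = -6 - 128/15·(x - 1) + 164/15·(x - 1)² - 2/5·(x - 1)³.
With (x - 1) = 1/2: g(3/2) = -91/12.

-7.5833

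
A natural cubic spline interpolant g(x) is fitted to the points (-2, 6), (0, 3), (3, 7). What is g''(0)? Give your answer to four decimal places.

Put m_i = g'' at the i-th knot. Here h = (2, 3) and Δ = (-3/2, 4/3), so the interior equations h_(i-1)·m_(i-1) + 2(h_(i-1)+h_i)·m_i + h_i·m_(i+1) = 6(Δ_i − Δ_(i-1)) read
  2·m_0 + 10·m_1 + 3·m_2 = 6(Δ_1 - Δ_0) = 17
Natural end conditions: m_0 = m_2 = 0.
Solving: m_0 = 0, m_1 = 17/10, m_2 = 0.

1.7000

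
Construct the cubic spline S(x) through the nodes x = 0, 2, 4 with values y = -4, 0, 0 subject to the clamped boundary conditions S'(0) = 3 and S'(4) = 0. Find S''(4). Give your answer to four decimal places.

Put M_i = S'' at the i-th knot. Here h = (2, 2) and Δ = (2, 0), so the interior equations h_(i-1)·M_(i-1) + 2(h_(i-1)+h_i)·M_i + h_i·M_(i+1) = 6(Δ_i − Δ_(i-1)) read
  2·M_0 + 8·M_1 + 2·M_2 = 6(Δ_1 - Δ_0) = -12
Clamped end conditions give two more equations: 2h_0·M_0 + h_0·M_1 = 6(Δ_0 - S'(0)) = -6 and h_1·M_1 + 2h_1·M_2 = 6(S'(4) - Δ_1) = 0.
Solving: M_0 = -3/4, M_1 = -3/2, M_2 = 3/4.

0.7500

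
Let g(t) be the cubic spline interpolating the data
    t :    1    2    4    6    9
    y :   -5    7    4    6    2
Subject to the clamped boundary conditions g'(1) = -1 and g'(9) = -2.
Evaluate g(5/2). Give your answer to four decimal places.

10.3297

Write M_i for g''(x_i). With h_i = 1, 2, 2, 3 and divided differences Δ_i = 12, -3/2, 1, -4/3, the continuity of g' gives the tridiagonal system
  1·M_0 + 6·M_1 + 2·M_2 = 6(Δ_1 - Δ_0) = -81
  2·M_1 + 8·M_2 + 2·M_3 = 6(Δ_2 - Δ_1) = 15
  2·M_2 + 10·M_3 + 3·M_4 = 6(Δ_3 - Δ_2) = -14
Clamped end conditions give two more equations: 2h_0·M_0 + h_0·M_1 = 6(Δ_0 - g'(1)) = 78 and h_3·M_3 + 2h_3·M_4 = 6(g'(9) - Δ_3) = -4.
Solving: M_0 = 10929/212, M_1 = -2661/106, M_2 = 3831/424, M_3 = -375/106, M_4 = 701/636.
On [2, 4], g(t) = 7 + 5183/424·(t - 2) - 2661/212·(t - 2)² + 4825/1696·(t - 2)³.
With (t - 2) = 1/2: g(5/2) = 140153/13568.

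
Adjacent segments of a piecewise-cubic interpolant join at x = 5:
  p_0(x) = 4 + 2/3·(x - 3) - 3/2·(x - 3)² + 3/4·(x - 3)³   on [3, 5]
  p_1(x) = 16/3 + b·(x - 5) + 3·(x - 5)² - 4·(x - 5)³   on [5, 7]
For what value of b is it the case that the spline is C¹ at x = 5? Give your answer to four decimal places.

3.6667

p_0'(x) = 2/3 - 3·(x - 3) + 9/4·(x - 3)², so p_0'(5) = 11/3. On the right, p_1'(5) = b, so b = 11/3.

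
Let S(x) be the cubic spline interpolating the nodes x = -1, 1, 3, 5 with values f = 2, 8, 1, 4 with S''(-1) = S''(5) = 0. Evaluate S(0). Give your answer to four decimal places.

6.5500

Write σ_i for S''(x_i). With h_i = 2, 2, 2 and divided differences Δ_i = 3, -7/2, 3/2, the continuity of S' gives the tridiagonal system
  2·σ_0 + 8·σ_1 + 2·σ_2 = 6(Δ_1 - Δ_0) = -39
  2·σ_1 + 8·σ_2 + 2·σ_3 = 6(Δ_2 - Δ_1) = 30
Natural end conditions: σ_0 = σ_3 = 0.
Hence σ_0 = 0, σ_1 = -31/5, σ_2 = 53/10, σ_3 = 0.
On [-1, 1], S(x) = 2 + 76/15·(x + 1) + 0·(x + 1)² - 31/60·(x + 1)³.
With (x + 1) = 1: S(0) = 131/20.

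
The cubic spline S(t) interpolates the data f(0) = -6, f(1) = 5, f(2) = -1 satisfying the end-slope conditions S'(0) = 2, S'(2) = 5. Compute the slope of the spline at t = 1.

2

Let m_i = S''(x_i). Step sizes h_i = 1, 1; slopes of the chords Δ_i = (y_(i+1) - y_i)/h_i = 11, -6.
  1·m_0 + 4·m_1 + 1·m_2 = 6(Δ_1 - Δ_0) = -102
Clamped end conditions give two more equations: 2h_0·m_0 + h_0·m_1 = 6(Δ_0 - S'(0)) = 54 and h_1·m_1 + 2h_1·m_2 = 6(S'(2) - Δ_1) = 66.
Solving the tridiagonal system: m_0 = 54, m_1 = -54, m_2 = 60.
On [1, 2], S'(t) = b_1 + 2c_1·(t - 1) + 3d_1·(t - 1)² with b_1 = Δ_1 - h_1(2m_1 + m_2)/6 = 2, c_1 = m_1/2 = -27, d_1 = (m_2 - m_1)/(6h_1) = 19. So S'(1) = 2.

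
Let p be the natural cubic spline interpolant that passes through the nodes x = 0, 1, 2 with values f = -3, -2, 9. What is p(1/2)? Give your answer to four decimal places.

Put m_i = p'' at the i-th knot. Here h = (1, 1) and Δ = (1, 11), so the interior equations h_(i-1)·m_(i-1) + 2(h_(i-1)+h_i)·m_i + h_i·m_(i+1) = 6(Δ_i − Δ_(i-1)) read
  1·m_0 + 4·m_1 + 1·m_2 = 6(Δ_1 - Δ_0) = 60
Natural end conditions: m_0 = m_2 = 0.
Solving: m_0 = 0, m_1 = 15, m_2 = 0.
On [0, 1], p(x) = -3 - 3/2·x + 0·x² + 5/2·x³.
With x = 1/2: p(1/2) = -55/16.

-3.4375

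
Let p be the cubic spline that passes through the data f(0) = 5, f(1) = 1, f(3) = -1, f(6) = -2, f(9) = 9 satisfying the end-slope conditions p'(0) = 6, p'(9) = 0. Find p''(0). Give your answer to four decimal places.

-34.8704

Put M_i = p'' at the i-th knot. Here h = (1, 2, 3, 3) and Δ = (-4, -1, -1/3, 11/3), so the interior equations h_(i-1)·M_(i-1) + 2(h_(i-1)+h_i)·M_i + h_i·M_(i+1) = 6(Δ_i − Δ_(i-1)) read
  1·M_0 + 6·M_1 + 2·M_2 = 6(Δ_1 - Δ_0) = 18
  2·M_1 + 10·M_2 + 3·M_3 = 6(Δ_2 - Δ_1) = 4
  3·M_2 + 12·M_3 + 3·M_4 = 6(Δ_3 - Δ_2) = 24
Clamped end conditions give two more equations: 2h_0·M_0 + h_0·M_1 = 6(Δ_0 - p'(0)) = -60 and h_3·M_3 + 2h_3·M_4 = 6(p'(9) - Δ_3) = -22.
Solving the tridiagonal system: M_0 = -1883/54, M_1 = 263/27, M_2 = -301/108, M_3 = 223/54, M_4 = -619/108.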